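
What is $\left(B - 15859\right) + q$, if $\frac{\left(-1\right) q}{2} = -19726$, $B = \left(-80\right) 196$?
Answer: $7913$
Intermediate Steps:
$B = -15680$
$q = 39452$ ($q = \left(-2\right) \left(-19726\right) = 39452$)
$\left(B - 15859\right) + q = \left(-15680 - 15859\right) + 39452 = -31539 + 39452 = 7913$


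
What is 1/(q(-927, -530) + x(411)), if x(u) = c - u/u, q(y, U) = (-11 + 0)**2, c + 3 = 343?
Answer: 1/460 ≈ 0.0021739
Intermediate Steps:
c = 340 (c = -3 + 343 = 340)
q(y, U) = 121 (q(y, U) = (-11)**2 = 121)
x(u) = 339 (x(u) = 340 - u/u = 340 - 1*1 = 340 - 1 = 339)
1/(q(-927, -530) + x(411)) = 1/(121 + 339) = 1/460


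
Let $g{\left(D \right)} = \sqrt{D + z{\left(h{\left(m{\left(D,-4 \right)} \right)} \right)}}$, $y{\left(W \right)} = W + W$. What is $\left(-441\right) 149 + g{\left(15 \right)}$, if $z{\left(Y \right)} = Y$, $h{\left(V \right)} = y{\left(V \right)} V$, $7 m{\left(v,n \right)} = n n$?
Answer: $-65709 + \frac{\sqrt{1247}}{7} \approx -65704.0$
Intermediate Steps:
$y{\left(W \right)} = 2 W$
$m{\left(v,n \right)} = \frac{n^{2}}{7}$ ($m{\left(v,n \right)} = \frac{n n}{7} = \frac{n^{2}}{7}$)
$h{\left(V \right)} = 2 V^{2}$ ($h{\left(V \right)} = 2 V V = 2 V^{2}$)
$g{\left(D \right)} = \sqrt{\frac{512}{49} + D}$ ($g{\left(D \right)} = \sqrt{D + 2 \left(\frac{\left(-4\right)^{2}}{7}\right)^{2}} = \sqrt{D + 2 \left(\frac{1}{7} \cdot 16\right)^{2}} = \sqrt{D + 2 \left(\frac{16}{7}\right)^{2}} = \sqrt{D + 2 \cdot \frac{256}{49}} = \sqrt{D + \frac{512}{49}} = \sqrt{\frac{512}{49} + D}$)
$\left(-441\right) 149 + g{\left(15 \right)} = \left(-441\right) 149 + \frac{\sqrt{512 + 49 \cdot 15}}{7} = -65709 + \frac{\sqrt{512 + 735}}{7} = -65709 + \frac{\sqrt{1247}}{7}$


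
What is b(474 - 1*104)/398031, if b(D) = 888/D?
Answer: 4/663385 ≈ 6.0297e-6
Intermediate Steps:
b(474 - 1*104)/398031 = (888/(474 - 1*104))/398031 = (888/(474 - 104))*(1/398031) = (888/370)*(1/398031) = (888*(1/370))*(1/398031) = (12/5)*(1/398031) = 4/663385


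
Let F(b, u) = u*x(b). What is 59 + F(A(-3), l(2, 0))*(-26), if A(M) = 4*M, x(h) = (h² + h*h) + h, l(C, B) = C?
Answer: -14293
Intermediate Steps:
x(h) = h + 2*h² (x(h) = (h² + h²) + h = 2*h² + h = h + 2*h²)
F(b, u) = b*u*(1 + 2*b) (F(b, u) = u*(b*(1 + 2*b)) = b*u*(1 + 2*b))
59 + F(A(-3), l(2, 0))*(-26) = 59 + ((4*(-3))*2*(1 + 2*(4*(-3))))*(-26) = 59 - 12*2*(1 + 2*(-12))*(-26) = 59 - 12*2*(1 - 24)*(-26) = 59 - 12*2*(-23)*(-26) = 59 + 552*(-26) = 59 - 14352 = -14293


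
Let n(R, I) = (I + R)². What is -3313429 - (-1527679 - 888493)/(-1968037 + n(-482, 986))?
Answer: -5679289304181/1714021 ≈ -3.3134e+6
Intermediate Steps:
-3313429 - (-1527679 - 888493)/(-1968037 + n(-482, 986)) = -3313429 - (-1527679 - 888493)/(-1968037 + (986 - 482)²) = -3313429 - (-2416172)/(-1968037 + 504²) = -3313429 - (-2416172)/(-1968037 + 254016) = -3313429 - (-2416172)/(-1714021) = -3313429 - (-2416172)*(-1)/1714021 = -3313429 - 1*2416172/1714021 = -3313429 - 2416172/1714021 = -5679289304181/1714021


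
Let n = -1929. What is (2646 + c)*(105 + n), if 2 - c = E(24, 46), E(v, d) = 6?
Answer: -4819008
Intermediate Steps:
c = -4 (c = 2 - 1*6 = 2 - 6 = -4)
(2646 + c)*(105 + n) = (2646 - 4)*(105 - 1929) = 2642*(-1824) = -4819008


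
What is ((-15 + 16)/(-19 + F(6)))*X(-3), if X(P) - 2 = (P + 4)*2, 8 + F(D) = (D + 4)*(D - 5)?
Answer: -4/17 ≈ -0.23529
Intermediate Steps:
F(D) = -8 + (-5 + D)*(4 + D) (F(D) = -8 + (D + 4)*(D - 5) = -8 + (4 + D)*(-5 + D) = -8 + (-5 + D)*(4 + D))
X(P) = 10 + 2*P (X(P) = 2 + (P + 4)*2 = 2 + (4 + P)*2 = 2 + (8 + 2*P) = 10 + 2*P)
((-15 + 16)/(-19 + F(6)))*X(-3) = ((-15 + 16)/(-19 + (-28 + 6² - 1*6)))*(10 + 2*(-3)) = (1/(-19 + (-28 + 36 - 6)))*(10 - 6) = (1/(-19 + 2))*4 = (1/(-17))*4 = (1*(-1/17))*4 = -1/17*4 = -4/17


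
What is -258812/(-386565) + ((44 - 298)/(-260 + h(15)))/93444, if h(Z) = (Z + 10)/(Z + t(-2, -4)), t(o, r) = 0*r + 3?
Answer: 1876338036217/2802479120805 ≈ 0.66953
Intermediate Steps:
t(o, r) = 3 (t(o, r) = 0 + 3 = 3)
h(Z) = (10 + Z)/(3 + Z) (h(Z) = (Z + 10)/(Z + 3) = (10 + Z)/(3 + Z))
-258812/(-386565) + ((44 - 298)/(-260 + h(15)))/93444 = -258812/(-386565) + ((44 - 298)/(-260 + (10 + 15)/(3 + 15)))/93444 = -258812*(-1/386565) + (-254/(-260 + 25/18))*(1/93444) = 258812/386565 + (-254/(-260 + (1/18)*25))*(1/93444) = 258812/386565 + (-254/(-260 + 25/18))*(1/93444) = 258812/386565 + (-254/(-4655/18))*(1/93444) = 258812/386565 - 18/4655*(-254)*(1/93444) = 258812/386565 + (4572/4655)*(1/93444) = 258812/386565 + 381/36248485 = 1876338036217/2802479120805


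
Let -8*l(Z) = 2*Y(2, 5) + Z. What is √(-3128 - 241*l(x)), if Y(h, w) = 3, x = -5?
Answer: I*√49566/4 ≈ 55.659*I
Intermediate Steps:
l(Z) = -¾ - Z/8 (l(Z) = -(2*3 + Z)/8 = -(6 + Z)/8 = -¾ - Z/8)
√(-3128 - 241*l(x)) = √(-3128 - 241*(-¾ - ⅛*(-5))) = √(-3128 - 241*(-¾ + 5/8)) = √(-3128 - 241*(-⅛)) = √(-3128 + 241/8) = √(-24783/8) = I*√49566/4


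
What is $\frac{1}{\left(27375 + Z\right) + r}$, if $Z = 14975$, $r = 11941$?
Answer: $\frac{1}{54291} \approx 1.8419 \cdot 10^{-5}$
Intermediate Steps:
$\frac{1}{\left(27375 + Z\right) + r} = \frac{1}{\left(27375 + 14975\right) + 11941} = \frac{1}{42350 + 11941} = \frac{1}{54291}$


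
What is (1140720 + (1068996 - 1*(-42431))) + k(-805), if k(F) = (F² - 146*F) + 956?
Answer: 3018658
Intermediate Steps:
k(F) = 956 + F² - 146*F
(1140720 + (1068996 - 1*(-42431))) + k(-805) = (1140720 + (1068996 - 1*(-42431))) + (956 + (-805)² - 146*(-805)) = (1140720 + (1068996 + 42431)) + (956 + 648025 + 117530) = (1140720 + 1111427) + 766511 = 2252147 + 766511 = 3018658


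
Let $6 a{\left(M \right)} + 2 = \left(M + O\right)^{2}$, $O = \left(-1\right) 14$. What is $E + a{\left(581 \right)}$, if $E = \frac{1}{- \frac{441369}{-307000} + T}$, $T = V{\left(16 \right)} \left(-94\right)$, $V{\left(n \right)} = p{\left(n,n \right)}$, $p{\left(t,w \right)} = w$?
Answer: $\frac{148297653298297}{2767719786} \approx 53581.0$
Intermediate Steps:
$V{\left(n \right)} = n$
$O = -14$
$T = -1504$ ($T = 16 \left(-94\right) = -1504$)
$a{\left(M \right)} = - \frac{1}{3} + \frac{\left(-14 + M\right)^{2}}{6}$ ($a{\left(M \right)} = - \frac{1}{3} + \frac{\left(M - 14\right)^{2}}{6} = - \frac{1}{3} + \frac{\left(-14 + M\right)^{2}}{6}$)
$E = - \frac{307000}{461286631}$ ($E = \frac{1}{- \frac{441369}{-307000} - 1504} = \frac{1}{\left(-441369\right) \left(- \frac{1}{307000}\right) - 1504} = \frac{1}{\frac{441369}{307000} - 1504} = \frac{1}{- \frac{461286631}{307000}} = - \frac{307000}{461286631} \approx -0.00066553$)
$E + a{\left(581 \right)} = - \frac{307000}{461286631} - \left(\frac{1}{3} - \frac{\left(-14 + 581\right)^{2}}{6}\right) = - \frac{307000}{461286631} - \left(\frac{1}{3} - \frac{567^{2}}{6}\right) = - \frac{307000}{461286631} + \left(- \frac{1}{3} + \frac{1}{6} \cdot 321489\right) = - \frac{307000}{461286631} + \left(- \frac{1}{3} + \frac{107163}{2}\right) = - \frac{307000}{461286631} + \frac{321487}{6} = \frac{148297653298297}{2767719786}$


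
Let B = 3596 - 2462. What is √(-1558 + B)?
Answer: 2*I*√106 ≈ 20.591*I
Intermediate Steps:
B = 1134
√(-1558 + B) = √(-1558 + 1134) = √(-424) = 2*I*√106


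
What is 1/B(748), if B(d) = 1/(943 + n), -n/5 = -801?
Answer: 4948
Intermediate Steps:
n = 4005 (n = -5*(-801) = 4005)
B(d) = 1/4948 (B(d) = 1/(943 + 4005) = 1/4948)
1/B(748) = 1/(1/4948) = 4948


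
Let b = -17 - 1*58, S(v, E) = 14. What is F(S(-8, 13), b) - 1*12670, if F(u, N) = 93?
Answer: -12577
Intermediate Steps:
b = -75 (b = -17 - 58 = -75)
F(S(-8, 13), b) - 1*12670 = 93 - 1*12670 = 93 - 12670 = -12577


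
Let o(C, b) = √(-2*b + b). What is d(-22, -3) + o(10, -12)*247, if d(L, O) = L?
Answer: -22 + 494*√3 ≈ 833.63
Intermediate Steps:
o(C, b) = √(-b)
d(-22, -3) + o(10, -12)*247 = -22 + √(-1*(-12))*247 = -22 + √12*247 = -22 + (2*√3)*247 = -22 + 494*√3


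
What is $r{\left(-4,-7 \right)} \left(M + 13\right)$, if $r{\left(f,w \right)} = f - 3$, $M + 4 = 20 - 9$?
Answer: $-140$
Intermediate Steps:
$M = 7$ ($M = -4 + \left(20 - 9\right) = -4 + 11 = 7$)
$r{\left(f,w \right)} = -3 + f$ ($r{\left(f,w \right)} = f - 3 = -3 + f$)
$r{\left(-4,-7 \right)} \left(M + 13\right) = \left(-3 - 4\right) \left(7 + 13\right) = \left(-7\right) 20 = -140$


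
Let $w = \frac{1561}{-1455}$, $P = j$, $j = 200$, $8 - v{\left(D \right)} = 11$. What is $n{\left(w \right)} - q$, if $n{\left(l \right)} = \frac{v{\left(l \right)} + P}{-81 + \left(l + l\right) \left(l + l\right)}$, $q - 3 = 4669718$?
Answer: $- \frac{755244392256586}{161732141} \approx -4.6697 \cdot 10^{6}$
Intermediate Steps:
$v{\left(D \right)} = -3$ ($v{\left(D \right)} = 8 - 11 = -3$)
$P = 200$
$q = 4669721$ ($q = 3 + 4669718 = 4669721$)
$w = - \frac{1561}{1455}$ ($w = 1561 \left(- \frac{1}{1455}\right) = - \frac{1561}{1455} \approx -1.0729$)
$n{\left(l \right)} = \frac{197}{-81 + 4 l^{2}}$ ($n{\left(l \right)} = \frac{-3 + 200}{-81 + \left(l + l\right) \left(l + l\right)} = \frac{197}{-81 + 2 l 2 l} = \frac{197}{-81 + 4 l^{2}}$)
$n{\left(w \right)} - q = \frac{197}{-81 + 4 \left(- \frac{1561}{1455}\right)^{2}} - 4669721 = \frac{197}{-81 + 4 \cdot \frac{2436721}{2117025}} - 4669721 = \frac{197}{-81 + \frac{9746884}{2117025}} - 4669721 = \frac{197}{- \frac{161732141}{2117025}} - 4669721 = 197 \left(- \frac{2117025}{161732141}\right) - 4669721 = - \frac{417053925}{161732141} - 4669721 = - \frac{755244392256586}{161732141}$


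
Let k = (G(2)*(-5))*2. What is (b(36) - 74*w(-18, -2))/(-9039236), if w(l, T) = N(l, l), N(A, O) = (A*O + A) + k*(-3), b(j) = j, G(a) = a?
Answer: 6762/2259809 ≈ 0.0029923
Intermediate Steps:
k = -20 (k = (2*(-5))*2 = -10*2 = -20)
N(A, O) = 60 + A + A*O (N(A, O) = (A*O + A) - 20*(-3) = (A + A*O) + 60 = 60 + A + A*O)
w(l, T) = 60 + l + l**2 (w(l, T) = 60 + l + l*l = 60 + l + l**2)
(b(36) - 74*w(-18, -2))/(-9039236) = (36 - 74*(60 - 18 + (-18)**2))/(-9039236) = (36 - 74*(60 - 18 + 324))*(-1/9039236) = (36 - 74*366)*(-1/9039236) = (36 - 27084)*(-1/9039236) = -27048*(-1/9039236) = 6762/2259809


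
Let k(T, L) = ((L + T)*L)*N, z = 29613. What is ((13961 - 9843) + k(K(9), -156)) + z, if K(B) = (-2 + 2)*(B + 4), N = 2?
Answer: 82403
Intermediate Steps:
K(B) = 0 (K(B) = 0*(4 + B) = 0)
k(T, L) = 2*L*(L + T) (k(T, L) = ((L + T)*L)*2 = (L*(L + T))*2 = 2*L*(L + T))
((13961 - 9843) + k(K(9), -156)) + z = ((13961 - 9843) + 2*(-156)*(-156 + 0)) + 29613 = (4118 + 2*(-156)*(-156)) + 29613 = (4118 + 48672) + 29613 = 52790 + 29613 = 82403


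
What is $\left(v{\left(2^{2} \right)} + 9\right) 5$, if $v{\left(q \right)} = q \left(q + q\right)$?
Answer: $205$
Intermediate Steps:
$v{\left(q \right)} = 2 q^{2}$ ($v{\left(q \right)} = q 2 q = 2 q^{2}$)
$\left(v{\left(2^{2} \right)} + 9\right) 5 = \left(2 \left(2^{2}\right)^{2} + 9\right) 5 = \left(2 \cdot 4^{2} + 9\right) 5 = \left(2 \cdot 16 + 9\right) 5 = \left(32 + 9\right) 5 = 41 \cdot 5 = 205$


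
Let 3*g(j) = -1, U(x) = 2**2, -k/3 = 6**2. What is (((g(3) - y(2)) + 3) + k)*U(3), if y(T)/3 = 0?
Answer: -1264/3 ≈ -421.33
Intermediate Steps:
y(T) = 0 (y(T) = 3*0 = 0)
k = -108 (k = -3*6**2 = -3*36 = -108)
U(x) = 4
g(j) = -1/3 (g(j) = (1/3)*(-1) = -1/3)
(((g(3) - y(2)) + 3) + k)*U(3) = (((-1/3 - 1*0) + 3) - 108)*4 = (((-1/3 + 0) + 3) - 108)*4 = ((-1/3 + 3) - 108)*4 = (8/3 - 108)*4 = -316/3*4 = -1264/3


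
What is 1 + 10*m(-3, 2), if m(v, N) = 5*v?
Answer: -149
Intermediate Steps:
1 + 10*m(-3, 2) = 1 + 10*(5*(-3)) = 1 + 10*(-15) = 1 - 150 = -149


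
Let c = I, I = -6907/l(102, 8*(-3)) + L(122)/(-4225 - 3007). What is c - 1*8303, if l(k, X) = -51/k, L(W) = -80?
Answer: 2490977/452 ≈ 5511.0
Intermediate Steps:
I = 6243933/452 (I = -6907/((-51/102)) - 80/(-4225 - 3007) = -6907/((-51*1/102)) - 80/(-7232) = -6907/(-½) - 80*(-1/7232) = -6907*(-2) + 5/452 = 13814 + 5/452 = 6243933/452 ≈ 13814.)
c = 6243933/452 ≈ 13814.
c - 1*8303 = 6243933/452 - 1*8303 = 6243933/452 - 8303 = 2490977/452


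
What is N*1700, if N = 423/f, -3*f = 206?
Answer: -1078650/103 ≈ -10472.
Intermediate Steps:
f = -206/3 (f = -1/3*206 = -206/3 ≈ -68.667)
N = -1269/206 (N = 423/(-206/3) = 423*(-3/206) = -1269/206 ≈ -6.1602)
N*1700 = -1269/206*1700 = -1078650/103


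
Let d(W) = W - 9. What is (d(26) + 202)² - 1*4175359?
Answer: -4127398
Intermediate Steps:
d(W) = -9 + W
(d(26) + 202)² - 1*4175359 = ((-9 + 26) + 202)² - 1*4175359 = (17 + 202)² - 4175359 = 219² - 4175359 = 47961 - 4175359 = -4127398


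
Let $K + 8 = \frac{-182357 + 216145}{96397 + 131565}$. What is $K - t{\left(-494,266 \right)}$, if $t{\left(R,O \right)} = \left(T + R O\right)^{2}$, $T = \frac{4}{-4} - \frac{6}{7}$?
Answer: $- \frac{13777167863435201}{797867} \approx -1.7267 \cdot 10^{10}$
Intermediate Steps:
$T = - \frac{13}{7}$ ($T = 4 \left(- \frac{1}{4}\right) - \frac{6}{7} = -1 - \frac{6}{7} = - \frac{13}{7} \approx -1.8571$)
$t{\left(R,O \right)} = \left(- \frac{13}{7} + O R\right)^{2}$ ($t{\left(R,O \right)} = \left(- \frac{13}{7} + R O\right)^{2} = \left(- \frac{13}{7} + O R\right)^{2}$)
$K = - \frac{894954}{113981}$ ($K = -8 + \frac{-182357 + 216145}{96397 + 131565} = -8 + \frac{33788}{227962} = -8 + 33788 \cdot \frac{1}{227962} = -8 + \frac{16894}{113981} = - \frac{894954}{113981} \approx -7.8518$)
$K - t{\left(-494,266 \right)} = - \frac{894954}{113981} - \frac{\left(-13 + 7 \cdot 266 \left(-494\right)\right)^{2}}{49} = - \frac{894954}{113981} - \frac{\left(-13 - 919828\right)^{2}}{49} = - \frac{894954}{113981} - \frac{\left(-919841\right)^{2}}{49} = - \frac{894954}{113981} - \frac{1}{49} \cdot 846107465281 = - \frac{894954}{113981} - \frac{846107465281}{49} = - \frac{13777167863435201}{797867}$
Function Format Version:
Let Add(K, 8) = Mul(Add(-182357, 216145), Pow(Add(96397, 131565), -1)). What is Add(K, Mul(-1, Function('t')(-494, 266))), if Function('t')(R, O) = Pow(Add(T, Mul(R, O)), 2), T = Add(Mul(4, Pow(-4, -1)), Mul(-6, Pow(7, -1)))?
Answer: Rational(-13777167863435201, 797867) ≈ -1.7267e+10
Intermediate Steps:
T = Rational(-13, 7) (T = Add(Mul(4, Rational(-1, 4)), Mul(-6, Rational(1, 7))) = Add(-1, Rational(-6, 7)) = Rational(-13, 7) ≈ -1.8571)
Function('t')(R, O) = Pow(Add(Rational(-13, 7), Mul(O, R)), 2) (Function('t')(R, O) = Pow(Add(Rational(-13, 7), Mul(R, O)), 2) = Pow(Add(Rational(-13, 7), Mul(O, R)), 2))
K = Rational(-894954, 113981) (K = Add(-8, Mul(Add(-182357, 216145), Pow(Add(96397, 131565), -1))) = Add(-8, Mul(33788, Pow(227962, -1))) = Add(-8, Mul(33788, Rational(1, 227962))) = Add(-8, Rational(16894, 113981)) = Rational(-894954, 113981) ≈ -7.8518)
Add(K, Mul(-1, Function('t')(-494, 266))) = Add(Rational(-894954, 113981), Mul(-1, Mul(Rational(1, 49), Pow(Add(-13, Mul(7, 266, -494)), 2)))) = Add(Rational(-894954, 113981), Mul(-1, Mul(Rational(1, 49), Pow(Add(-13, -919828), 2)))) = Add(Rational(-894954, 113981), Mul(-1, Mul(Rational(1, 49), Pow(-919841, 2)))) = Add(Rational(-894954, 113981), Mul(-1, Mul(Rational(1, 49), 846107465281))) = Add(Rational(-894954, 113981), Mul(-1, Rational(846107465281, 49))) = Add(Rational(-894954, 113981), Rational(-846107465281, 49)) = Rational(-13777167863435201, 797867)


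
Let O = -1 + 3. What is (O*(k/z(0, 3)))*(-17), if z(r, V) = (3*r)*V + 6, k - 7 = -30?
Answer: 391/3 ≈ 130.33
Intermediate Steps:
k = -23 (k = 7 - 30 = -23)
z(r, V) = 6 + 3*V*r (z(r, V) = 3*V*r + 6 = 6 + 3*V*r)
O = 2
(O*(k/z(0, 3)))*(-17) = (2*(-23/(6 + 3*3*0)))*(-17) = (2*(-23/(6 + 0)))*(-17) = (2*(-23/6))*(-17) = -23/3*(-17) = 391/3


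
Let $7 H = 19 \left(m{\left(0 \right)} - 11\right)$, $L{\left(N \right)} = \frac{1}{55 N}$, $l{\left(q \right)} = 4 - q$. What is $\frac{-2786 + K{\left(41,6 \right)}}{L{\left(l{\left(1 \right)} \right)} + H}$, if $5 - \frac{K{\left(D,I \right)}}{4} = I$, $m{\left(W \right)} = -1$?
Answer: $\frac{3222450}{37613} \approx 85.674$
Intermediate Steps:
$K{\left(D,I \right)} = 20 - 4 I$
$L{\left(N \right)} = \frac{1}{55 N}$
$H = - \frac{228}{7}$ ($H = \frac{19 \left(-1 - 11\right)}{7} = \frac{19 \left(-12\right)}{7} = \frac{1}{7} \left(-228\right) = - \frac{228}{7} \approx -32.571$)
$\frac{-2786 + K{\left(41,6 \right)}}{L{\left(l{\left(1 \right)} \right)} + H} = \frac{-2786 + \left(20 - 24\right)}{\frac{1}{55 \left(4 - 1\right)} - \frac{228}{7}} = \frac{-2786 - 4}{\frac{1}{55 \cdot 3} - \frac{228}{7}} = - \frac{2790}{\frac{1}{55} \cdot \frac{1}{3} - \frac{228}{7}} = - \frac{2790}{\frac{1}{165} - \frac{228}{7}} = - \frac{2790}{- \frac{37613}{1155}} = \left(-2790\right) \left(- \frac{1155}{37613}\right) = \frac{3222450}{37613}$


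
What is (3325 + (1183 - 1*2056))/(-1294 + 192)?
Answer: -1226/551 ≈ -2.2250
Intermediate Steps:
(3325 + (1183 - 1*2056))/(-1294 + 192) = (3325 + (1183 - 2056))/(-1102) = (3325 - 873)*(-1/1102) = 2452*(-1/1102) = -1226/551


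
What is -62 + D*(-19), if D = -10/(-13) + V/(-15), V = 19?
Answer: -10247/195 ≈ -52.549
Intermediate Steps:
D = -97/195 (D = -10/(-13) + 19/(-15) = -10*(-1/13) + 19*(-1/15) = 10/13 - 19/15 = -97/195 ≈ -0.49744)
-62 + D*(-19) = -62 - 97/195*(-19) = -62 + 1843/195 = -10247/195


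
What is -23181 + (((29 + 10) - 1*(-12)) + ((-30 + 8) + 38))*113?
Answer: -15610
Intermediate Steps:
-23181 + (((29 + 10) - 1*(-12)) + ((-30 + 8) + 38))*113 = -23181 + ((39 + 12) + (-22 + 38))*113 = -23181 + (51 + 16)*113 = -23181 + 67*113 = -23181 + 7571 = -15610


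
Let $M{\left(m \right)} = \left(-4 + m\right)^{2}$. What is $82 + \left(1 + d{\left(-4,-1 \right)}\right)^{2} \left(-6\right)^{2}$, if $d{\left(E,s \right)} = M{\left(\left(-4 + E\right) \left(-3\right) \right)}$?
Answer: $5788918$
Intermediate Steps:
$d{\left(E,s \right)} = \left(8 - 3 E\right)^{2}$ ($d{\left(E,s \right)} = \left(-4 + \left(-4 + E\right) \left(-3\right)\right)^{2} = \left(-4 - \left(-12 + 3 E\right)\right)^{2} = \left(8 - 3 E\right)^{2}$)
$82 + \left(1 + d{\left(-4,-1 \right)}\right)^{2} \left(-6\right)^{2} = 82 + \left(1 + \left(-8 + 3 \left(-4\right)\right)^{2}\right)^{2} \left(-6\right)^{2} = 82 + \left(1 + \left(-8 - 12\right)^{2}\right)^{2} \cdot 36 = 82 + \left(1 + \left(-20\right)^{2}\right)^{2} \cdot 36 = 82 + \left(1 + 400\right)^{2} \cdot 36 = 82 + 401^{2} \cdot 36 = 82 + 160801 \cdot 36 = 82 + 5788836 = 5788918$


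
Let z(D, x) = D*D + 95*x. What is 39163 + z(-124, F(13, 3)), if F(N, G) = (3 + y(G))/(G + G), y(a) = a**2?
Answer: 54729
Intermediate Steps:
F(N, G) = (3 + G**2)/(2*G) (F(N, G) = (3 + G**2)/(G + G) = (3 + G**2)/((2*G)) = (3 + G**2)*(1/(2*G)) = (3 + G**2)/(2*G))
z(D, x) = D**2 + 95*x
39163 + z(-124, F(13, 3)) = 39163 + ((-124)**2 + 95*((1/2)*(3 + 3**2)/3)) = 39163 + (15376 + 95*((1/2)*(1/3)*(3 + 9))) = 39163 + (15376 + 95*((1/2)*(1/3)*12)) = 39163 + (15376 + 95*2) = 39163 + (15376 + 190) = 39163 + 15566 = 54729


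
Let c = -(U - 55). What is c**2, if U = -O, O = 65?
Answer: 14400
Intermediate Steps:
U = -65 (U = -1*65 = -65)
c = 120 (c = -(-65 - 55) = -1*(-120) = 120)
c**2 = 120**2 = 14400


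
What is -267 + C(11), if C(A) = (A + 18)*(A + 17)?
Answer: 545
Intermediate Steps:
C(A) = (17 + A)*(18 + A) (C(A) = (18 + A)*(17 + A) = (17 + A)*(18 + A))
-267 + C(11) = -267 + (306 + 11² + 35*11) = -267 + (306 + 121 + 385) = -267 + 812 = 545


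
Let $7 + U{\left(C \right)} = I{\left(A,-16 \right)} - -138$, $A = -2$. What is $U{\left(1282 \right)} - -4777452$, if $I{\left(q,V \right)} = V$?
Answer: $4777567$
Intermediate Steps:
$U{\left(C \right)} = 115$ ($U{\left(C \right)} = -7 - -122 = -7 + \left(-16 + 138\right) = -7 + 122 = 115$)
$U{\left(1282 \right)} - -4777452 = 115 - -4777452 = 115 + 4777452 = 4777567$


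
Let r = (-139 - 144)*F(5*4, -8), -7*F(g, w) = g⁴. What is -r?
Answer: -45280000/7 ≈ -6.4686e+6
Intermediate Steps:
F(g, w) = -g⁴/7
r = 45280000/7 (r = (-139 - 144)*(-(5*4)⁴/7) = -(-283)*20⁴/7 = -(-283)*160000/7 = -283*(-160000/7) = 45280000/7 ≈ 6.4686e+6)
-r = -1*45280000/7 = -45280000/7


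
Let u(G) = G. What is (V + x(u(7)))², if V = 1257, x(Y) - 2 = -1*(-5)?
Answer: 1597696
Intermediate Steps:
x(Y) = 7 (x(Y) = 2 - 1*(-5) = 2 + 5 = 7)
(V + x(u(7)))² = (1257 + 7)² = 1264² = 1597696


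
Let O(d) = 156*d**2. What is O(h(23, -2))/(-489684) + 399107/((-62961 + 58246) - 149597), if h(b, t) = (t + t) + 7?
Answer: -1254185681/484385368 ≈ -2.5892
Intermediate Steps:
h(b, t) = 7 + 2*t (h(b, t) = 2*t + 7 = 7 + 2*t)
O(h(23, -2))/(-489684) + 399107/((-62961 + 58246) - 149597) = (156*(7 + 2*(-2))**2)/(-489684) + 399107/((-62961 + 58246) - 149597) = (156*(7 - 4)**2)*(-1/489684) + 399107/(-4715 - 149597) = (156*3**2)*(-1/489684) + 399107/(-154312) = (156*9)*(-1/489684) + 399107*(-1/154312) = 1404*(-1/489684) - 399107/154312 = -9/3139 - 399107/154312 = -1254185681/484385368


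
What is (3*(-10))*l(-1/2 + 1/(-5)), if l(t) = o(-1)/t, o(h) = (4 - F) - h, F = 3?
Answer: 600/7 ≈ 85.714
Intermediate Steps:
o(h) = 1 - h (o(h) = (4 - 1*3) - h = (4 - 3) - h = 1 - h)
l(t) = 2/t (l(t) = (1 - 1*(-1))/t = (1 + 1)/t = 2/t)
(3*(-10))*l(-1/2 + 1/(-5)) = (3*(-10))*(2/(-1/2 + 1/(-5))) = -60/(-1*1/2 + 1*(-1/5)) = -60/(-1/2 - 1/5) = -60/(-7/10) = -60*(-10)/7 = -30*(-20/7) = 600/7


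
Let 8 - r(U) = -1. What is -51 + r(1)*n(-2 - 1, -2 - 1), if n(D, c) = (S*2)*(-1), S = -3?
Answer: 3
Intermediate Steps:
n(D, c) = 6 (n(D, c) = -3*2*(-1) = -6*(-1) = 6)
r(U) = 9 (r(U) = 8 - 1*(-1) = 8 + 1 = 9)
-51 + r(1)*n(-2 - 1, -2 - 1) = -51 + 9*6 = -51 + 54 = 3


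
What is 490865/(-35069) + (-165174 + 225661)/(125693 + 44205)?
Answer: -81275763167/5958152962 ≈ -13.641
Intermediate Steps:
490865/(-35069) + (-165174 + 225661)/(125693 + 44205) = 490865*(-1/35069) + 60487/169898 = -490865/35069 + 60487*(1/169898) = -490865/35069 + 60487/169898 = -81275763167/5958152962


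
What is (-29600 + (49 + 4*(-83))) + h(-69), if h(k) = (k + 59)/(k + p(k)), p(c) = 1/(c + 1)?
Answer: -140240239/4693 ≈ -29883.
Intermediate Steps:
p(c) = 1/(1 + c)
h(k) = (59 + k)/(k + 1/(1 + k)) (h(k) = (k + 59)/(k + 1/(1 + k)) = (59 + k)/(k + 1/(1 + k)))
(-29600 + (49 + 4*(-83))) + h(-69) = (-29600 + (49 + 4*(-83))) + (1 - 69)*(59 - 69)/(1 - 69*(1 - 69)) = (-29600 + (49 - 332)) - 68*(-10)/(1 - 69*(-68)) = (-29600 - 283) - 68*(-10)/(1 + 4692) = -29883 - 68*(-10)/4693 = -29883 + (1/4693)*(-68)*(-10) = -29883 + 680/4693 = -140240239/4693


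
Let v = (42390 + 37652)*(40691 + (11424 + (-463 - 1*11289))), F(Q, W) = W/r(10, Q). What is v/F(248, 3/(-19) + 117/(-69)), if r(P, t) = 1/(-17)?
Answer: 705915651251/6885 ≈ 1.0253e+8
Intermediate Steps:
r(P, t) = -1/17
F(Q, W) = -17*W (F(Q, W) = W/(-1/17) = W*(-17) = -17*W)
v = 3230735246 (v = 80042*(40691 + (11424 + (-463 - 11289))) = 80042*(40691 + (11424 - 11752)) = 80042*(40691 - 328) = 80042*40363 = 3230735246)
v/F(248, 3/(-19) + 117/(-69)) = 3230735246/((-17*(3/(-19) + 117/(-69)))) = 3230735246/((-17*(3*(-1/19) + 117*(-1/69)))) = 3230735246/((-17*(-3/19 - 39/23))) = 3230735246/((-17*(-810/437))) = 3230735246/(13770/437) = 3230735246*(437/13770) = 705915651251/6885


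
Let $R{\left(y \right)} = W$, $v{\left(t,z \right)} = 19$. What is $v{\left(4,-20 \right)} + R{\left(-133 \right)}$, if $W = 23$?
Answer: $42$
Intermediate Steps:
$R{\left(y \right)} = 23$
$v{\left(4,-20 \right)} + R{\left(-133 \right)} = 19 + 23 = 42$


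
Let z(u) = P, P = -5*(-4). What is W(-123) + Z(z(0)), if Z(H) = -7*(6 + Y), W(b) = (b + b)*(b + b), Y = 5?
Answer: 60439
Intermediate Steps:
W(b) = 4*b² (W(b) = (2*b)*(2*b) = 4*b²)
P = 20
z(u) = 20
Z(H) = -77 (Z(H) = -7*(6 + 5) = -7*11 = -77)
W(-123) + Z(z(0)) = 4*(-123)² - 77 = 4*15129 - 77 = 60516 - 77 = 60439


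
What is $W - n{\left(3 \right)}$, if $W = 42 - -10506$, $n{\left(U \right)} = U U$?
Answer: $10539$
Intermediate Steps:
$n{\left(U \right)} = U^{2}$
$W = 10548$ ($W = 42 + 10506 = 10548$)
$W - n{\left(3 \right)} = 10548 - 3^{2} = 10548 - 9 = 10539$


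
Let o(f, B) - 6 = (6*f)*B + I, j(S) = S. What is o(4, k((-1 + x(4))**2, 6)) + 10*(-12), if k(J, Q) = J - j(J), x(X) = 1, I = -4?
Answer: -118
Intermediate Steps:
k(J, Q) = 0 (k(J, Q) = J - J = 0)
o(f, B) = 2 + 6*B*f (o(f, B) = 6 + ((6*f)*B - 4) = 6 + (6*B*f - 4) = 6 + (-4 + 6*B*f) = 2 + 6*B*f)
o(4, k((-1 + x(4))**2, 6)) + 10*(-12) = (2 + 6*0*4) + 10*(-12) = (2 + 0) - 120 = 2 - 120 = -118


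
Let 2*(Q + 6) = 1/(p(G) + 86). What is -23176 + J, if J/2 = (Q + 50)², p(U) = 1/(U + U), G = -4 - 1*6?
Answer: -57039541504/2954961 ≈ -19303.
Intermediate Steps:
G = -10 (G = -4 - 6 = -10)
p(U) = 1/(2*U)
Q = -10304/1719 (Q = -6 + 1/(2*((½)/(-10) + 86)) = -6 + 1/(2*((½)*(-⅒) + 86)) = -6 + 1/(2*(-1/20 + 86)) = -6 + 1/(2*(1719/20)) = -6 + (½)*(20/1719) = -6 + 10/1719 = -10304/1719 ≈ -5.9942)
J = 11444634632/2954961 (J = 2*(-10304/1719 + 50)² = 2*(75646/1719)² = 2*(5722317316/2954961) = 11444634632/2954961 ≈ 3873.0)
-23176 + J = -23176 + 11444634632/2954961 = -57039541504/2954961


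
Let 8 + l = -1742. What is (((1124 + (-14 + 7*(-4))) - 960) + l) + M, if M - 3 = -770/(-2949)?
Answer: -4791355/2949 ≈ -1624.7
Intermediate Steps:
l = -1750 (l = -8 - 1742 = -1750)
M = 9617/2949 (M = 3 - 770/(-2949) = 3 - 770*(-1/2949) = 3 + 770/2949 = 9617/2949 ≈ 3.2611)
(((1124 + (-14 + 7*(-4))) - 960) + l) + M = (((1124 + (-14 + 7*(-4))) - 960) - 1750) + 9617/2949 = (((1124 + (-14 - 28)) - 960) - 1750) + 9617/2949 = (((1124 - 42) - 960) - 1750) + 9617/2949 = ((1082 - 960) - 1750) + 9617/2949 = (122 - 1750) + 9617/2949 = -1628 + 9617/2949 = -4791355/2949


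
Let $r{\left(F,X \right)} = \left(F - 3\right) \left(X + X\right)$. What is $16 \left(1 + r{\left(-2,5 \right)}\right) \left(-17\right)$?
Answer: $13328$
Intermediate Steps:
$r{\left(F,X \right)} = 2 X \left(-3 + F\right)$ ($r{\left(F,X \right)} = \left(-3 + F\right) 2 X = 2 X \left(-3 + F\right)$)
$16 \left(1 + r{\left(-2,5 \right)}\right) \left(-17\right) = 16 \left(1 + 2 \cdot 5 \left(-3 - 2\right)\right) \left(-17\right) = 16 \left(1 + 2 \cdot 5 \left(-5\right)\right) \left(-17\right) = 16 \left(1 - 50\right) \left(-17\right) = 16 \left(-49\right) \left(-17\right) = \left(-784\right) \left(-17\right) = 13328$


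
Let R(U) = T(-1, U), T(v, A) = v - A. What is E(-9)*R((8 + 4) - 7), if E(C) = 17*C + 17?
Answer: 816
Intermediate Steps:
R(U) = -1 - U
E(C) = 17 + 17*C
E(-9)*R((8 + 4) - 7) = (17 + 17*(-9))*(-1 - ((8 + 4) - 7)) = (17 - 153)*(-1 - (12 - 7)) = -136*(-1 - 1*5) = -136*(-1 - 5) = -136*(-6) = 816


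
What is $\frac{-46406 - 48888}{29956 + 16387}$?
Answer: $- \frac{95294}{46343} \approx -2.0563$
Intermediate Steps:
$\frac{-46406 - 48888}{29956 + 16387} = \frac{-46406 - 48888}{46343} = \left(-95294\right) \frac{1}{46343} = - \frac{95294}{46343}$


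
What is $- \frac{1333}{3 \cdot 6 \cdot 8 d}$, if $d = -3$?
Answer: $\frac{1333}{432} \approx 3.0856$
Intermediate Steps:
$- \frac{1333}{3 \cdot 6 \cdot 8 d} = - \frac{1333}{3 \cdot 6 \cdot 8 \left(-3\right)} = - \frac{1333}{18 \cdot 8 \left(-3\right)} = - \frac{1333}{144 \left(-3\right)} = - \frac{1333}{-432} = \left(-1333\right) \left(- \frac{1}{432}\right) = \frac{1333}{432}$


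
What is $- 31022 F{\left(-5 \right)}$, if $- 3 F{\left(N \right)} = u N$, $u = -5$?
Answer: $\frac{775550}{3} \approx 2.5852 \cdot 10^{5}$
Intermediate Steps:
$F{\left(N \right)} = \frac{5 N}{3}$ ($F{\left(N \right)} = - \frac{\left(-5\right) N}{3} = \frac{5 N}{3}$)
$- 31022 F{\left(-5 \right)} = - 31022 \cdot \frac{5}{3} \left(-5\right) = \left(-31022\right) \left(- \frac{25}{3}\right) = \frac{775550}{3}$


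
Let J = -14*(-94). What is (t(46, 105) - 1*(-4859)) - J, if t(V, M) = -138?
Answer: 3405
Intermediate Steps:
J = 1316
(t(46, 105) - 1*(-4859)) - J = (-138 - 1*(-4859)) - 1*1316 = (-138 + 4859) - 1316 = 4721 - 1316 = 3405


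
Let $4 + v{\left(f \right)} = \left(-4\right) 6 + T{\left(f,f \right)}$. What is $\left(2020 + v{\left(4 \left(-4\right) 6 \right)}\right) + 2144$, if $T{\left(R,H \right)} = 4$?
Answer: $4140$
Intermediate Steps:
$v{\left(f \right)} = -24$ ($v{\left(f \right)} = -4 + \left(\left(-4\right) 6 + 4\right) = -4 + \left(-24 + 4\right) = -4 - 20 = -24$)
$\left(2020 + v{\left(4 \left(-4\right) 6 \right)}\right) + 2144 = \left(2020 - 24\right) + 2144 = 1996 + 2144 = 4140$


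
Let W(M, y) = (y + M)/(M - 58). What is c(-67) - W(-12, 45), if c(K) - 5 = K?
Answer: -4307/70 ≈ -61.529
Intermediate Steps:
W(M, y) = (M + y)/(-58 + M)
c(K) = 5 + K
c(-67) - W(-12, 45) = (5 - 67) - (-12 + 45)/(-58 - 12) = -62 - 33/(-70) = -62 - (-1)*33/70 = -62 - 1*(-33/70) = -62 + 33/70 = -4307/70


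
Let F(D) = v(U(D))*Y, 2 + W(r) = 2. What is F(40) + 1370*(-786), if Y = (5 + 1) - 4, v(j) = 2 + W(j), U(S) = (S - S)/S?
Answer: -1076816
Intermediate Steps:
W(r) = 0 (W(r) = -2 + 2 = 0)
U(S) = 0 (U(S) = 0/S = 0)
v(j) = 2 (v(j) = 2 + 0 = 2)
Y = 2 (Y = 6 - 4 = 2)
F(D) = 4 (F(D) = 2*2 = 4)
F(40) + 1370*(-786) = 4 + 1370*(-786) = 4 - 1076820 = -1076816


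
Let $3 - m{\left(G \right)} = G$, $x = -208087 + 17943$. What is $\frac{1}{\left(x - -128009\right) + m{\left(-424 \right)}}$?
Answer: $- \frac{1}{61708} \approx -1.6205 \cdot 10^{-5}$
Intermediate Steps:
$x = -190144$
$m{\left(G \right)} = 3 - G$
$\frac{1}{\left(x - -128009\right) + m{\left(-424 \right)}} = \frac{1}{\left(-190144 - -128009\right) + \left(3 - -424\right)} = \frac{1}{\left(-190144 + 128009\right) + \left(3 + 424\right)} = \frac{1}{-62135 + 427} = \frac{1}{-61708} = - \frac{1}{61708}$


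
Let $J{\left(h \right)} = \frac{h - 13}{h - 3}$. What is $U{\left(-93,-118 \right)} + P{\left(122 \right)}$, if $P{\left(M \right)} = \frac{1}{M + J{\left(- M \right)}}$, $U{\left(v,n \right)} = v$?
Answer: $- \frac{286136}{3077} \approx -92.992$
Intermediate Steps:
$J{\left(h \right)} = \frac{-13 + h}{-3 + h}$
$P{\left(M \right)} = \frac{1}{M + \frac{-13 - M}{-3 - M}}$
$U{\left(-93,-118 \right)} + P{\left(122 \right)} = -93 + \frac{3 + 122}{13 + 122 + 122 \left(3 + 122\right)} = -93 + \frac{1}{13 + 122 + 122 \cdot 125} \cdot 125 = -93 + \frac{1}{13 + 122 + 15250} \cdot 125 = -93 + \frac{1}{15385} \cdot 125 = -93 + \frac{25}{3077} = - \frac{286136}{3077}$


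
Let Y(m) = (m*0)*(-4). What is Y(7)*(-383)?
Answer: 0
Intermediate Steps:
Y(m) = 0 (Y(m) = 0*(-4) = 0)
Y(7)*(-383) = 0*(-383) = 0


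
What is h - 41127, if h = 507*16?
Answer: -33015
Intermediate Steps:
h = 8112
h - 41127 = 8112 - 41127 = -33015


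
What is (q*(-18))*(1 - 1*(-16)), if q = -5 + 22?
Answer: -5202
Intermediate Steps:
q = 17
(q*(-18))*(1 - 1*(-16)) = (17*(-18))*(1 - 1*(-16)) = -306*(1 + 16) = -306*17 = -5202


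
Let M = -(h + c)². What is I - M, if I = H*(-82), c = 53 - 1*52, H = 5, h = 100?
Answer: 9791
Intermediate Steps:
c = 1 (c = 53 - 52 = 1)
M = -10201 (M = -(100 + 1)² = -1*101² = -1*10201 = -10201)
I = -410 (I = 5*(-82) = -410)
I - M = -410 - 1*(-10201) = -410 + 10201 = 9791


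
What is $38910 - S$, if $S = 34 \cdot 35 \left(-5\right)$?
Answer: $44860$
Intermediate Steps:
$S = -5950$ ($S = 1190 \left(-5\right) = -5950$)
$38910 - S = 38910 - -5950 = 38910 + 5950 = 44860$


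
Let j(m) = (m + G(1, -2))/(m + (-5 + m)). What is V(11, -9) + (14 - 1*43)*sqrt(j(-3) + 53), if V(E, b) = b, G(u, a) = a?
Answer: -9 - 406*sqrt(33)/11 ≈ -221.03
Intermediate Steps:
j(m) = (-2 + m)/(-5 + 2*m) (j(m) = (m - 2)/(m + (-5 + m)) = (-2 + m)/(-5 + 2*m))
V(11, -9) + (14 - 1*43)*sqrt(j(-3) + 53) = -9 + (14 - 1*43)*sqrt((-2 - 3)/(-5 + 2*(-3)) + 53) = -9 + (14 - 43)*sqrt(-5/(-5 - 6) + 53) = -9 - 29*sqrt(-5/(-11) + 53) = -9 - 29*sqrt(-1/11*(-5) + 53) = -9 - 29*sqrt(5/11 + 53) = -9 - 406*sqrt(33)/11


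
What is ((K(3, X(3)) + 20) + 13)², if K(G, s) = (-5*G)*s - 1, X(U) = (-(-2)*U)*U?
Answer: 56644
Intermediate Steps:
X(U) = 2*U² (X(U) = (2*U)*U = 2*U²)
K(G, s) = -1 - 5*G*s (K(G, s) = -5*G*s - 1 = -1 - 5*G*s)
((K(3, X(3)) + 20) + 13)² = (((-1 - 5*3*2*3²) + 20) + 13)² = (((-1 - 5*3*2*9) + 20) + 13)² = (((-1 - 5*3*18) + 20) + 13)² = (((-1 - 270) + 20) + 13)² = ((-271 + 20) + 13)² = (-251 + 13)² = (-238)² = 56644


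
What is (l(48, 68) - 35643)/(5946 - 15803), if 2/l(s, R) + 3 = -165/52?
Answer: 11441507/3164097 ≈ 3.6160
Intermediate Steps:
l(s, R) = -104/321 (l(s, R) = 2/(-3 - 165/52) = 2/(-321/52) = 2*(-52/321) = -104/321)
(l(48, 68) - 35643)/(5946 - 15803) = (-104/321 - 35643)/(5946 - 15803) = -11441507/321/(-9857) = -11441507/321*(-1/9857) = 11441507/3164097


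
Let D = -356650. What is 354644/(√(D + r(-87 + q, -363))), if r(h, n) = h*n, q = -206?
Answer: -354644*I*√250291/250291 ≈ -708.88*I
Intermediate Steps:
354644/(√(D + r(-87 + q, -363))) = 354644/(√(-356650 + (-87 - 206)*(-363))) = 354644/(√(-356650 - 293*(-363))) = 354644/(√(-356650 + 106359)) = 354644/(√(-250291)) = 354644/((I*√250291)) = 354644*(-I*√250291/250291) = -354644*I*√250291/250291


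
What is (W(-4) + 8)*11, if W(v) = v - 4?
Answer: 0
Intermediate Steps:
W(v) = -4 + v
(W(-4) + 8)*11 = ((-4 - 4) + 8)*11 = (-8 + 8)*11 = 0*11 = 0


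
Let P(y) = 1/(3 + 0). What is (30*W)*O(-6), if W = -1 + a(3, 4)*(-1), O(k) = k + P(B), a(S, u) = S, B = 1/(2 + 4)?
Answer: 680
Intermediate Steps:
B = 1/6 ≈ 0.16667
P(y) = 1/3
O(k) = 1/3 + k (O(k) = k + 1/3 = 1/3 + k)
W = -4 (W = -1 + 3*(-1) = -1 - 3 = -4)
(30*W)*O(-6) = (30*(-4))*(1/3 - 6) = -120*(-17/3) = 680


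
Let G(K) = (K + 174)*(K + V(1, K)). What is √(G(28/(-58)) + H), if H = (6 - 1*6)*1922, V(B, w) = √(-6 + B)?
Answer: 2*√(-17612 + 36482*I*√5)/29 ≈ 12.513 + 15.503*I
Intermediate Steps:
G(K) = (174 + K)*(K + I*√5) (G(K) = (K + 174)*(K + √(-6 + 1)) = (174 + K)*(K + √(-5)) = (174 + K)*(K + I*√5))
H = 0 (H = (6 - 6)*1922 = 0*1922 = 0)
√(G(28/(-58)) + H) = √(((28/(-58))² + 174*(28/(-58)) + 174*I*√5 + I*(28/(-58))*√5) + 0) = √(((28*(-1/58))² + 174*(28*(-1/58)) + 174*I*√5 + I*(28*(-1/58))*√5) + 0) = √(((-14/29)² + 174*(-14/29) + 174*I*√5 + I*(-14/29)*√5) + 0) = √((196/841 - 84 + 174*I*√5 - 14*I*√5/29) + 0) = √((-70448/841 + 5032*I*√5/29) + 0) = √(-70448/841 + 5032*I*√5/29)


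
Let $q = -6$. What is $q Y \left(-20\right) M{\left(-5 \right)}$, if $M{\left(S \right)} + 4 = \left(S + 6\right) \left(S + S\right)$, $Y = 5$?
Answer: $-8400$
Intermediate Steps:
$M{\left(S \right)} = -4 + 2 S \left(6 + S\right)$ ($M{\left(S \right)} = -4 + \left(S + 6\right) \left(S + S\right) = -4 + \left(6 + S\right) 2 S = -4 + 2 S \left(6 + S\right)$)
$q Y \left(-20\right) M{\left(-5 \right)} = \left(-6\right) 5 \left(-20\right) \left(-4 + 2 \left(-5\right)^{2} + 12 \left(-5\right)\right) = \left(-30\right) \left(-20\right) \left(-4 + 2 \cdot 25 - 60\right) = 600 \left(-4 + 50 - 60\right) = 600 \left(-14\right) = -8400$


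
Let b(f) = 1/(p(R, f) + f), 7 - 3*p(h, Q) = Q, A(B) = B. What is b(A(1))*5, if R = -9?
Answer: 5/3 ≈ 1.6667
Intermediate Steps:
p(h, Q) = 7/3 - Q/3
b(f) = 1/(7/3 + 2*f/3) (b(f) = 1/((7/3 - f/3) + f) = 1/(7/3 + 2*f/3))
b(A(1))*5 = (3/(7 + 2*1))*5 = (3/(7 + 2))*5 = (3/9)*5 = (3*(⅑))*5 = (⅓)*5 = 5/3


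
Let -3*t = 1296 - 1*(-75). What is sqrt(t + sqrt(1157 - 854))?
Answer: sqrt(-457 + sqrt(303)) ≈ 20.966*I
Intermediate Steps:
t = -457 (t = -(1296 - 1*(-75))/3 = -(1296 + 75)/3 = -1/3*1371 = -457)
sqrt(t + sqrt(1157 - 854)) = sqrt(-457 + sqrt(1157 - 854)) = sqrt(-457 + sqrt(303))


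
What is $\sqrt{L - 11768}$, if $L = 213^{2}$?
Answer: $\sqrt{33601} \approx 183.31$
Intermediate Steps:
$L = 45369$
$\sqrt{L - 11768} = \sqrt{45369 - 11768} = \sqrt{33601}$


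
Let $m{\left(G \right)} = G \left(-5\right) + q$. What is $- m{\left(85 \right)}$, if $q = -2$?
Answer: $427$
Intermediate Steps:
$m{\left(G \right)} = -2 - 5 G$ ($m{\left(G \right)} = G \left(-5\right) - 2 = - 5 G - 2 = -2 - 5 G$)
$- m{\left(85 \right)} = - (-2 - 425) = \left(-1\right) \left(-427\right) = 427$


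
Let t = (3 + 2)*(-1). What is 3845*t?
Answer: -19225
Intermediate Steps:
t = -5 (t = 5*(-1) = -5)
3845*t = 3845*(-5) = -19225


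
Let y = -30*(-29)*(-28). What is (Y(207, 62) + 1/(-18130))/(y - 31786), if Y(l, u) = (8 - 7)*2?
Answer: -36259/1017926980 ≈ -3.5620e-5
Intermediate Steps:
y = -24360 (y = 870*(-28) = -24360)
Y(l, u) = 2 (Y(l, u) = 1*2 = 2)
(Y(207, 62) + 1/(-18130))/(y - 31786) = (2 + 1/(-18130))/(-24360 - 31786) = (2 - 1/18130)/(-56146) = (36259/18130)*(-1/56146) = -36259/1017926980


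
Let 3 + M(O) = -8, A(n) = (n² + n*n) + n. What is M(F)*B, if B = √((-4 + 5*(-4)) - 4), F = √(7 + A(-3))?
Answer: -22*I*√7 ≈ -58.207*I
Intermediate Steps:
A(n) = n + 2*n² (A(n) = (n² + n²) + n = 2*n² + n = n + 2*n²)
F = √22 (F = √(7 - 3*(1 + 2*(-3))) = √(7 - 3*(1 - 6)) = √(7 - 3*(-5)) = √(7 + 15) = √22 ≈ 4.6904)
M(O) = -11 (M(O) = -3 - 8 = -11)
B = 2*I*√7 (B = √((-4 - 20) - 4) = √(-24 - 4) = √(-28) = 2*I*√7 ≈ 5.2915*I)
M(F)*B = -22*I*√7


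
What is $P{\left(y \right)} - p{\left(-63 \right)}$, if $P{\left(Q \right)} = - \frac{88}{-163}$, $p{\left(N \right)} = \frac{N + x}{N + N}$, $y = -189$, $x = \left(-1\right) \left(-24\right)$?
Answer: $\frac{1577}{6846} \approx 0.23035$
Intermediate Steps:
$x = 24$
$p{\left(N \right)} = \frac{24 + N}{2 N}$ ($p{\left(N \right)} = \frac{N + 24}{N + N} = \frac{24 + N}{2 N}$)
$P{\left(Q \right)} = \frac{88}{163}$ ($P{\left(Q \right)} = \left(-88\right) \left(- \frac{1}{163}\right) = \frac{88}{163}$)
$P{\left(y \right)} - p{\left(-63 \right)} = \frac{88}{163} - \frac{24 - 63}{2 \left(-63\right)} = \frac{88}{163} - \frac{1}{2} \left(- \frac{1}{63}\right) \left(-39\right) = \frac{88}{163} - \frac{13}{42} = \frac{1577}{6846}$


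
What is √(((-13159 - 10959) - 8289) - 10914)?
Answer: I*√43321 ≈ 208.14*I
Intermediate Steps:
√(((-13159 - 10959) - 8289) - 10914) = √((-24118 - 8289) - 10914) = √(-32407 - 10914) = √(-43321) = I*√43321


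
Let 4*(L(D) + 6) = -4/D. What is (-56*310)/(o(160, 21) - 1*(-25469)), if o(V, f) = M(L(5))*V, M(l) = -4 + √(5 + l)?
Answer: -431031440/616509961 + 555520*I*√30/616509961 ≈ -0.69915 + 0.0049354*I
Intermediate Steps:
L(D) = -6 - 1/D (L(D) = -6 + (-4/D)/4 = -6 - 1/D)
o(V, f) = V*(-4 + I*√30/5) (o(V, f) = (-4 + √(5 + (-6 - 1/5)))*V = (-4 + √(5 + (-6 - 1*⅕)))*V = (-4 + √(5 + (-6 - ⅕)))*V = (-4 + √(5 - 31/5))*V = (-4 + √(-6/5))*V = (-4 + I*√30/5)*V = V*(-4 + I*√30/5))
(-56*310)/(o(160, 21) - 1*(-25469)) = (-56*310)/((⅕)*160*(-20 + I*√30) - 1*(-25469)) = -17360/((-640 + 32*I*√30) + 25469) = -17360/(24829 + 32*I*√30)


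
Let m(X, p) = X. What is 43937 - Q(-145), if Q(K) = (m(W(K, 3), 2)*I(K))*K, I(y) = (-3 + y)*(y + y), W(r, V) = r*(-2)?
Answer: 1804829937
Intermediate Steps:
W(r, V) = -2*r
I(y) = 2*y*(-3 + y) (I(y) = (-3 + y)*(2*y) = 2*y*(-3 + y))
Q(K) = -4*K³*(-3 + K) (Q(K) = ((-2*K)*(2*K*(-3 + K)))*K = (-4*K²*(-3 + K))*K = -4*K³*(-3 + K))
43937 - Q(-145) = 43937 - 4*(-145)³*(3 - 1*(-145)) = 43937 - 4*(-3048625)*(3 + 145) = 43937 - 4*(-3048625)*148 = 43937 - 1*(-1804786000) = 43937 + 1804786000 = 1804829937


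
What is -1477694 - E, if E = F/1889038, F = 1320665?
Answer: -2791421439037/1889038 ≈ -1.4777e+6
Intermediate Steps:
E = 1320665/1889038 ≈ 0.69912
-1477694 - E = -1477694 - 1*1320665/1889038 = -1477694 - 1320665/1889038 = -2791421439037/1889038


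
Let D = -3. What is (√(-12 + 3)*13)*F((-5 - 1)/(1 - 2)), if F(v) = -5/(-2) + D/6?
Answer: 78*I ≈ 78.0*I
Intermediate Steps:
F(v) = 2 (F(v) = -5/(-2) - 3/6 = -5*(-½) - 3*⅙ = 5/2 - ½ = 2)
(√(-12 + 3)*13)*F((-5 - 1)/(1 - 2)) = (√(-12 + 3)*13)*2 = (√(-9)*13)*2 = ((3*I)*13)*2 = (39*I)*2 = 78*I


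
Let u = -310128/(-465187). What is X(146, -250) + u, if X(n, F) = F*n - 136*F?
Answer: -1162657372/465187 ≈ -2499.3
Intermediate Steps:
X(n, F) = -136*F + F*n
u = 310128/465187 (u = -310128*(-1/465187) = 310128/465187 ≈ 0.66667)
X(146, -250) + u = -250*(-136 + 146) + 310128/465187 = -250*10 + 310128/465187 = -2500 + 310128/465187 = -1162657372/465187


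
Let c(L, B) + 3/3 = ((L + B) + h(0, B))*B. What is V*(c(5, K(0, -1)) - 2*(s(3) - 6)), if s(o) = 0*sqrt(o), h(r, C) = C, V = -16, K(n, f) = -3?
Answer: -224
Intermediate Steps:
s(o) = 0
c(L, B) = -1 + B*(L + 2*B) (c(L, B) = -1 + ((L + B) + B)*B = -1 + ((B + L) + B)*B = -1 + (L + 2*B)*B = -1 + B*(L + 2*B))
V*(c(5, K(0, -1)) - 2*(s(3) - 6)) = -16*((-1 + 2*(-3)**2 - 3*5) - 2*(0 - 6)) = -16*((-1 + 2*9 - 15) - 2*(-6)) = -16*((-1 + 18 - 15) + 12) = -16*(2 + 12) = -16*14 = -224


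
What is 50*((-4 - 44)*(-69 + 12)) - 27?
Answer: 136773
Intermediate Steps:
50*((-4 - 44)*(-69 + 12)) - 27 = 50*(-48*(-57)) - 27 = 50*2736 - 27 = 136800 - 27 = 136773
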